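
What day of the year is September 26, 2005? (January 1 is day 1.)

269

Days in months before September: 31 + 28 + 31 + 30 + 31 + 30 + 31 + 31 = 243.
Plus 26 days into September → day 269.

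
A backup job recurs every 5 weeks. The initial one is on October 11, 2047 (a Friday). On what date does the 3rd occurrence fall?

The 3rd occurrence is 2 intervals after the first: 2 × 35 = 70 days after October 11, 2047.
October has 31 days — 20 days to the end of October leaves 50.
November has 30 days (20 left).
20 days into December → December 20, 2047.

December 20, 2047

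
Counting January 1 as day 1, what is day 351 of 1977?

January has 31 days (351 − 31 = 320 remain).
February has 28 days (320 − 28 = 292 remain).
March has 31 days (292 − 31 = 261 remain).
April has 30 days (261 − 30 = 231 remain).
May has 31 days (231 − 31 = 200 remain).
June has 30 days (200 − 30 = 170 remain).
July has 31 days (170 − 31 = 139 remain).
August has 31 days (139 − 31 = 108 remain).
September has 30 days (108 − 30 = 78 remain).
October has 31 days (78 − 31 = 47 remain).
November has 30 days (47 − 30 = 17 remain).
17 into December → December 17.

December 17, 1977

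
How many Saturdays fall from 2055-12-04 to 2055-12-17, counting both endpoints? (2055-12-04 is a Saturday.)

2

2055-12-04 is a Saturday; the first Saturday on or after it is 2055-12-04.
From 2055-12-04 to 2055-12-17 is 17 − 4 = 13 days.
13 ÷ 7 = 1 full weeks with remainder 6, so 1 more Saturdays after the first → 2.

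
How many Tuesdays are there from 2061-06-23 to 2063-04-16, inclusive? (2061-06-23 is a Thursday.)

94

2061-06-23 is a Thursday; the first Tuesday on or after it is 2061-06-28 (5 days later).
From 2061-06-28 to 2063-04-16: 186 + 365 + 106 = 657 days (rest of 2061, 2062, to 2063-04-16 in 2063).
657 ÷ 7 = 93 full weeks with remainder 6, so 93 more Tuesdays after the first → 94.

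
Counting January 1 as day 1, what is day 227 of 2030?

January has 31 days (227 − 31 = 196 remain).
February has 28 days (196 − 28 = 168 remain).
March has 31 days (168 − 31 = 137 remain).
April has 30 days (137 − 30 = 107 remain).
May has 31 days (107 − 31 = 76 remain).
June has 30 days (76 − 30 = 46 remain).
July has 31 days (46 − 31 = 15 remain).
15 into August → August 15.

15 August 2030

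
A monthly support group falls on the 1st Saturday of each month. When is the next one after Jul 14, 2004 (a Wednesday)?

Aug 7, 2004

Jul 2004 starts on a Thursday, so its 1st Saturday is Jul 3, 2004 (2 days in).
That is not after Jul 14, 2004, so look at Aug 2004.
Aug 2004 starts on a Sunday, so its 1st Saturday is Aug 7, 2004 (6 days in).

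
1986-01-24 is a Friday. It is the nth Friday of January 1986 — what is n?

Day 24 falls in week ⌈24/7⌉ of the month.
Days 1–7 hold the 1st Friday, 8–14 the 2nd, 15–21 the 3rd, 22–28 the 4th, 29–31 the 5th.
24 is in the range for the 4th.

4th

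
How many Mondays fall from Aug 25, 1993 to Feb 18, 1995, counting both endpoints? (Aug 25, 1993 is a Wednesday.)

Aug 25, 1993 is a Wednesday; the first Monday on or after it is Aug 30, 1993 (5 days later).
From Aug 30, 1993 to Feb 18, 1995: 123 + 365 + 49 = 537 days (rest of 1993, 1994, to Feb 18, 1995 in 1995).
537 ÷ 7 = 76 full weeks with remainder 5, so 76 more Mondays after the first → 77.

77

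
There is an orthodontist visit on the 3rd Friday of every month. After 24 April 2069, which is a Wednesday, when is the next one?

17 May 2069

April 2069 starts on a Monday; its first Friday is the 5th, so the 3rd Friday is the 19th — 19 April 2069.
That is not after 24 April 2069, so look at May 2069.
May 2069 starts on a Wednesday; its first Friday is the 3rd, so the 3rd Friday is the 17th — 17 May 2069.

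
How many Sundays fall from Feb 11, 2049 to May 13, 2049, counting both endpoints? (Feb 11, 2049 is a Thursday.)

Feb 11, 2049 is a Thursday; the first Sunday on or after it is Feb 14, 2049 (3 days later).
From Feb 14, 2049 to May 13, 2049: 14 + 31 + 30 + 13 = 88 days (rest of Feb, Mar, Apr, May).
88 ÷ 7 = 12 full weeks with remainder 4, so 12 more Sundays after the first → 13.

13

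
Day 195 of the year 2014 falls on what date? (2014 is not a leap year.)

January has 31 days (195 − 31 = 164 remain).
February has 28 days (164 − 28 = 136 remain).
March has 31 days (136 − 31 = 105 remain).
April has 30 days (105 − 30 = 75 remain).
May has 31 days (75 − 31 = 44 remain).
June has 30 days (44 − 30 = 14 remain).
14 into July → July 14.

July 14, 2014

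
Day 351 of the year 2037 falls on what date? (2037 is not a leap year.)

17 December 2037

January has 31 days (351 − 31 = 320 remain).
February has 28 days (320 − 28 = 292 remain).
March has 31 days (292 − 31 = 261 remain).
April has 30 days (261 − 30 = 231 remain).
May has 31 days (231 − 31 = 200 remain).
June has 30 days (200 − 30 = 170 remain).
July has 31 days (170 − 31 = 139 remain).
August has 31 days (139 − 31 = 108 remain).
September has 30 days (108 − 30 = 78 remain).
October has 31 days (78 − 31 = 47 remain).
November has 30 days (47 − 30 = 17 remain).
17 into December → December 17.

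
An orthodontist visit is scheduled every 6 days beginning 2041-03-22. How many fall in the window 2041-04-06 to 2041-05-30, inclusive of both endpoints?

Occurrences land 6·i days after 2041-03-22 for i = 0, 1, 2, …
2041-04-06 is 15 days after the start; 15 ÷ 6 = 2 remainder 3; since the remainder is 3, round up to i = 3. First occurrence in the window: #4 on 2041-04-09 (3×6 = 18 days in).
2041-05-30 is 69 days after the start; 69 ÷ 6 = 11 remainder 3. Last occurrence in the window: #12 on 2041-05-27.
Occurrences #4 through #12: 9 in total.

9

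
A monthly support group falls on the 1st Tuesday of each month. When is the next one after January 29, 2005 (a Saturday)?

January 2005 starts on a Saturday, so its 1st Tuesday is January 4, 2005 (3 days in).
That is not after January 29, 2005, so look at February 2005.
February 2005 starts on a Tuesday, so its 1st Tuesday is February 1, 2005.

February 1, 2005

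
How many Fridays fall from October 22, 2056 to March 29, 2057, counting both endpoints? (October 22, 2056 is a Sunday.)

22

October 22, 2056 is a Sunday; the first Friday on or after it is October 27, 2056 (5 days later).
From October 27, 2056 to March 29, 2057: 4 + 30 + 31 + 31 + 28 + 29 = 153 days (rest of October, November, December, January, February, March).
153 ÷ 7 = 21 full weeks with remainder 6, so 21 more Fridays after the first → 22.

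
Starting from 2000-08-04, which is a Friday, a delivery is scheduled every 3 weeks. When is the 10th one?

2001-02-09

The 10th occurrence is 9 intervals after the first: 9 × 21 = 189 days after 2000-08-04.
August has 31 days — 27 days to the end of August leaves 162.
September has 30 days (132 left).
October has 31 days (101 left).
November has 30 days (71 left).
December has 31 days (40 left).
January has 31 days (9 left).
9 days into February → 2001-02-09.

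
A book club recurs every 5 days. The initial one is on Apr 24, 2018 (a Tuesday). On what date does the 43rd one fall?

Nov 20, 2018

The 43rd occurrence is 42 intervals after the first: 42 × 5 = 210 days after Apr 24, 2018.
Apr has 30 days — 6 days to the end of Apr leaves 204.
May has 31 days (173 left).
Jun has 30 days (143 left).
Jul has 31 days (112 left).
Aug has 31 days (81 left).
Sep has 30 days (51 left).
Oct has 31 days (20 left).
20 days into Nov → Nov 20, 2018.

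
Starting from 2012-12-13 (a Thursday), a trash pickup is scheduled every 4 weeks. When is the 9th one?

The 9th occurrence is 8 intervals after the first: 8 × 28 = 224 days after 2012-12-13.
December has 31 days — 18 days to the end of December leaves 206.
January has 31 days (175 left).
February has 28 days (147 left).
March has 31 days (116 left).
April has 30 days (86 left).
May has 31 days (55 left).
June has 30 days (25 left).
25 days into July → 2013-07-25.

2013-07-25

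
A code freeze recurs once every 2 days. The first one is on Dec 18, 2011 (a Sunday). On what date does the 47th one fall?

The 47th occurrence is 46 intervals after the first: 46 × 2 = 92 days after Dec 18, 2011.
Dec has 31 days — 13 days to the end of Dec leaves 79.
Jan has 31 days (48 left).
Feb has 29 days (19 left).
19 days into Mar → Mar 19, 2012.

Mar 19, 2012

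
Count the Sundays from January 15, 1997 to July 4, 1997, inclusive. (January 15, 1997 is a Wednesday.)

24

January 15, 1997 is a Wednesday; the first Sunday on or after it is January 19, 1997 (4 days later).
From January 19, 1997 to July 4, 1997: 12 + 28 + 31 + 30 + 31 + 30 + 4 = 166 days (rest of January, February, March, April, May, June, July).
166 ÷ 7 = 23 full weeks with remainder 5, so 23 more Sundays after the first → 24.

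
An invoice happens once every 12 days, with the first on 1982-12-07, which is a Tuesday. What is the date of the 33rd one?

1983-12-26

The 33rd occurrence is 32 intervals after the first: 32 × 12 = 384 days after 1982-12-07.
December has 31 days — 24 days to the end of December leaves 360.
January has 31 days (329 left).
February has 28 days (301 left).
March has 31 days (270 left).
April has 30 days (240 left).
May has 31 days (209 left).
June has 30 days (179 left).
July has 31 days (148 left).
August has 31 days (117 left).
September has 30 days (87 left).
October has 31 days (56 left).
November has 30 days (26 left).
26 days into December → 1983-12-26.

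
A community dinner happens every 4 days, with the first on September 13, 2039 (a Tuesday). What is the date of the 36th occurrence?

January 31, 2040

The 36th occurrence is 35 intervals after the first: 35 × 4 = 140 days after September 13, 2039.
September has 30 days — 17 days to the end of September leaves 123.
October has 31 days (92 left).
November has 30 days (62 left).
December has 31 days (31 left).
31 days into January → January 31, 2040.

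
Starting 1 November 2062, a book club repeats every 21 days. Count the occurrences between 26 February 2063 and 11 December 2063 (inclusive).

Occurrences land 21·i days after 1 November 2062 for i = 0, 1, 2, …
26 February 2063 is 117 days after the start; 117 ÷ 21 = 5 remainder 12; since the remainder is 12, round up to i = 6. First occurrence in the window: #7 on 7 March 2063 (6×21 = 126 days in).
11 December 2063 is 405 days after the start; 405 ÷ 21 = 19 remainder 6. Last occurrence in the window: #20 on 5 December 2063.
Occurrences #7 through #20: 14 in total.

14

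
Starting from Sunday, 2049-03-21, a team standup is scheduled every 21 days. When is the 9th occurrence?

The 9th occurrence is 8 intervals after the first: 8 × 21 = 168 days after 2049-03-21.
March has 31 days — 10 days to the end of March leaves 158.
April has 30 days (128 left).
May has 31 days (97 left).
June has 30 days (67 left).
July has 31 days (36 left).
August has 31 days (5 left).
5 days into September → 2049-09-05.

2049-09-05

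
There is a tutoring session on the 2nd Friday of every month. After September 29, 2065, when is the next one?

September 2065 starts on a Tuesday; its first Friday is the 4th, so the 2nd Friday is the 11th — September 11, 2065.
That is not after September 29, 2065, so look at October 2065.
October 2065 starts on a Thursday; its first Friday is the 2nd, so the 2nd Friday is the 9th — October 9, 2065.

October 9, 2065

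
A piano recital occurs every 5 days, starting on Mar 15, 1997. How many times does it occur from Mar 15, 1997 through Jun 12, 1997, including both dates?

Occurrences land 5·i days after Mar 15, 1997 for i = 0, 1, 2, …
The window opens on the start date, so the first occurrence inside is #1 on Mar 15, 1997.
Jun 12, 1997 is 89 days after the start; 89 ÷ 5 = 17 remainder 4. Last occurrence in the window: #18 on Jun 8, 1997.
Occurrences #1 through #18: 18 in total.

18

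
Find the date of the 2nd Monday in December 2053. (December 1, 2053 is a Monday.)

December 2053 begins on a Monday, so the first Monday is December 1.
The 2nd Monday is 1 weeks later: 1 + 7 = 8.

2053-12-08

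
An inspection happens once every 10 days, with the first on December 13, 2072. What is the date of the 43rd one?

The 43rd occurrence is 42 intervals after the first: 42 × 10 = 420 days after December 13, 2072.
December has 31 days — 18 days to the end of December leaves 402.
2073 has 365 days (37 left).
January has 31 days (6 left).
6 days into February → February 6, 2074.

February 6, 2074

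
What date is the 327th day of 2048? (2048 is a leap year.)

22 November 2048

January has 31 days (327 − 31 = 296 remain).
February has 29 days (296 − 29 = 267 remain).
March has 31 days (267 − 31 = 236 remain).
April has 30 days (236 − 30 = 206 remain).
May has 31 days (206 − 31 = 175 remain).
June has 30 days (175 − 30 = 145 remain).
July has 31 days (145 − 31 = 114 remain).
August has 31 days (114 − 31 = 83 remain).
September has 30 days (83 − 30 = 53 remain).
October has 31 days (53 − 31 = 22 remain).
22 into November → November 22.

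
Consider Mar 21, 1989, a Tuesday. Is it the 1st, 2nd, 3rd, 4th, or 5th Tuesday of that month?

Day 21 falls in week ⌈21/7⌉ of the month.
Days 1–7 hold the 1st Tuesday, 8–14 the 2nd, 15–21 the 3rd, 22–28 the 4th, 29–31 the 5th.
21 is in the range for the 3rd.

3rd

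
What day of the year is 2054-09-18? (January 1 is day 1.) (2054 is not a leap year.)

Days in months before September: 31 + 28 + 31 + 30 + 31 + 30 + 31 + 31 = 243.
Plus 18 days into September → day 261.

261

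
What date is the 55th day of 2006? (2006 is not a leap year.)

January has 31 days (55 − 31 = 24 remain).
24 into February → February 24.

February 24, 2006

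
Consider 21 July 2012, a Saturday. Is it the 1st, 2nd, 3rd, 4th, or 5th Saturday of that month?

Day 21 falls in week ⌈21/7⌉ of the month.
Days 1–7 hold the 1st Saturday, 8–14 the 2nd, 15–21 the 3rd, 22–28 the 4th, 29–31 the 5th.
21 is in the range for the 3rd.

3rd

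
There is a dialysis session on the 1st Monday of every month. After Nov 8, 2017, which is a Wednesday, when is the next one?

Dec 4, 2017

Nov 2017 starts on a Wednesday, so its 1st Monday is Nov 6, 2017 (5 days in).
That is not after Nov 8, 2017, so look at Dec 2017.
Dec 2017 starts on a Friday, so its 1st Monday is Dec 4, 2017 (3 days in).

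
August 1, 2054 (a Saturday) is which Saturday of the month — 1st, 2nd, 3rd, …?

1st

Day 1 falls in week ⌈1/7⌉ of the month.
Days 1–7 hold the 1st Saturday, 8–14 the 2nd, 15–21 the 3rd, 22–28 the 4th, 29–31 the 5th.
1 is in the range for the 1st.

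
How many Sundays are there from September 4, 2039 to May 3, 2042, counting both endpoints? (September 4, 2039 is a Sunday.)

139

September 4, 2039 is a Sunday; the first Sunday on or after it is September 4, 2039.
From September 4, 2039 to May 3, 2042: 118 + 366 + 365 + 123 = 972 days (rest of 2039, 2040, 2041, to May 3, 2042 in 2042).
972 ÷ 7 = 138 full weeks with remainder 6, so 138 more Sundays after the first → 139.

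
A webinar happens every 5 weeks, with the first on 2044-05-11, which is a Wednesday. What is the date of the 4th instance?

The 4th occurrence is 3 intervals after the first: 3 × 35 = 105 days after 2044-05-11.
May has 31 days — 20 days to the end of May leaves 85.
June has 30 days (55 left).
July has 31 days (24 left).
24 days into August → 2044-08-24.

2044-08-24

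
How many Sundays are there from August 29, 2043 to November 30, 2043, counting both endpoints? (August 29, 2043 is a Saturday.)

August 29, 2043 is a Saturday; the first Sunday on or after it is August 30, 2043 (1 day later).
From August 30, 2043 to November 30, 2043: 1 + 30 + 31 + 30 = 92 days (rest of August, September, October, November).
92 ÷ 7 = 13 full weeks with remainder 1, so 13 more Sundays after the first → 14.

14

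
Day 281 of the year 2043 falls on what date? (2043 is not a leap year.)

January has 31 days (281 − 31 = 250 remain).
February has 28 days (250 − 28 = 222 remain).
March has 31 days (222 − 31 = 191 remain).
April has 30 days (191 − 30 = 161 remain).
May has 31 days (161 − 31 = 130 remain).
June has 30 days (130 − 30 = 100 remain).
July has 31 days (100 − 31 = 69 remain).
August has 31 days (69 − 31 = 38 remain).
September has 30 days (38 − 30 = 8 remain).
8 into October → October 8.

8 October 2043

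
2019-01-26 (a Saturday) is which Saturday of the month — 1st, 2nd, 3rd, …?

4th

Day 26 falls in week ⌈26/7⌉ of the month.
Days 1–7 hold the 1st Saturday, 8–14 the 2nd, 15–21 the 3rd, 22–28 the 4th, 29–31 the 5th.
26 is in the range for the 4th.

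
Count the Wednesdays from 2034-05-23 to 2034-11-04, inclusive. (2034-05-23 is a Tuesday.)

24

2034-05-23 is a Tuesday; the first Wednesday on or after it is 2034-05-24 (1 day later).
From 2034-05-24 to 2034-11-04: 7 + 30 + 31 + 31 + 30 + 31 + 4 = 164 days (rest of May, June, July, August, September, October, November).
164 ÷ 7 = 23 full weeks with remainder 3, so 23 more Wednesdays after the first → 24.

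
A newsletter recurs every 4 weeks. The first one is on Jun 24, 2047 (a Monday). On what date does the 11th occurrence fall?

Mar 30, 2048

The 11th occurrence is 10 intervals after the first: 10 × 28 = 280 days after Jun 24, 2047.
Jun has 30 days — 6 days to the end of Jun leaves 274.
Jul has 31 days (243 left).
Aug has 31 days (212 left).
Sep has 30 days (182 left).
Oct has 31 days (151 left).
Nov has 30 days (121 left).
Dec has 31 days (90 left).
Jan has 31 days (59 left).
Feb has 29 days (30 left).
30 days into Mar → Mar 30, 2048.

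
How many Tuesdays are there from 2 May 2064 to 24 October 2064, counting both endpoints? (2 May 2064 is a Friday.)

2 May 2064 is a Friday; the first Tuesday on or after it is 6 May 2064 (4 days later).
From 6 May 2064 to 24 October 2064: 25 + 30 + 31 + 31 + 30 + 24 = 171 days (rest of May, June, July, August, September, October).
171 ÷ 7 = 24 full weeks with remainder 3, so 24 more Tuesdays after the first → 25.

25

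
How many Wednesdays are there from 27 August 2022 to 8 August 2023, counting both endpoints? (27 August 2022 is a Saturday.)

49

27 August 2022 is a Saturday; the first Wednesday on or after it is 31 August 2022 (4 days later).
From 31 August 2022 to 8 August 2023: 122 + 220 = 342 days (rest of 2022, to 8 August 2023 in 2023).
342 ÷ 7 = 48 full weeks with remainder 6, so 48 more Wednesdays after the first → 49.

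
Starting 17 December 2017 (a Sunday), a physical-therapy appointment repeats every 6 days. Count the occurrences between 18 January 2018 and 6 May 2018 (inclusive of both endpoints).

18

Occurrences land 6·i days after 17 December 2017 for i = 0, 1, 2, …
18 January 2018 is 32 days after the start; 32 ÷ 6 = 5 remainder 2; since the remainder is 2, round up to i = 6. First occurrence in the window: #7 on 22 January 2018 (6×6 = 36 days in).
6 May 2018 is 140 days after the start; 140 ÷ 6 = 23 remainder 2. Last occurrence in the window: #24 on 4 May 2018.
Occurrences #7 through #24: 18 in total.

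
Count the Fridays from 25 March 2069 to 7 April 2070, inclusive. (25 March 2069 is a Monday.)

25 March 2069 is a Monday; the first Friday on or after it is 29 March 2069 (4 days later).
From 29 March 2069 to 7 April 2070: 277 + 97 = 374 days (rest of 2069, to 7 April 2070 in 2070).
374 ÷ 7 = 53 full weeks with remainder 3, so 53 more Fridays after the first → 54.

54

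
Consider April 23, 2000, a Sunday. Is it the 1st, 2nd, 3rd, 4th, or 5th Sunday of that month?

4th

Day 23 falls in week ⌈23/7⌉ of the month.
Days 1–7 hold the 1st Sunday, 8–14 the 2nd, 15–21 the 3rd, 22–28 the 4th, 29–31 the 5th.
23 is in the range for the 4th.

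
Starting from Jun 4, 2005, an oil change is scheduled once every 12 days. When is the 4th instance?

Jul 10, 2005

The 4th occurrence is 3 intervals after the first: 3 × 12 = 36 days after Jun 4, 2005.
Jun has 30 days — 26 days to the end of Jun leaves 10.
10 days into Jul → Jul 10, 2005.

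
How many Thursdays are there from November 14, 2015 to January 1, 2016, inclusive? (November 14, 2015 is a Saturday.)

7

November 14, 2015 is a Saturday; the first Thursday on or after it is November 19, 2015 (5 days later).
From November 19, 2015 to January 1, 2016: 11 + 31 + 1 = 43 days (rest of November, December, January).
43 ÷ 7 = 6 full weeks with remainder 1, so 6 more Thursdays after the first → 7.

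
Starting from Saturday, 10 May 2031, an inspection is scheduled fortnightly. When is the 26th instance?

The 26th occurrence is 25 intervals after the first: 25 × 14 = 350 days after 10 May 2031.
May has 31 days — 21 days to the end of May leaves 329.
June has 30 days (299 left).
July has 31 days (268 left).
August has 31 days (237 left).
September has 30 days (207 left).
October has 31 days (176 left).
November has 30 days (146 left).
December has 31 days (115 left).
January has 31 days (84 left).
February has 29 days (55 left).
March has 31 days (24 left).
24 days into April → 24 April 2032.

24 April 2032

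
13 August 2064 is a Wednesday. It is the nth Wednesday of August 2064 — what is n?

2nd

Day 13 falls in week ⌈13/7⌉ of the month.
Days 1–7 hold the 1st Wednesday, 8–14 the 2nd, 15–21 the 3rd, 22–28 the 4th, 29–31 the 5th.
13 is in the range for the 2nd.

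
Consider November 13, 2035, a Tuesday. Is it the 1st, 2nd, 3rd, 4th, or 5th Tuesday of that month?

Day 13 falls in week ⌈13/7⌉ of the month.
Days 1–7 hold the 1st Tuesday, 8–14 the 2nd, 15–21 the 3rd, 22–28 the 4th, 29–31 the 5th.
13 is in the range for the 2nd.

2nd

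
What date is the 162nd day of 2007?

January has 31 days (162 − 31 = 131 remain).
February has 28 days (131 − 28 = 103 remain).
March has 31 days (103 − 31 = 72 remain).
April has 30 days (72 − 30 = 42 remain).
May has 31 days (42 − 31 = 11 remain).
11 into June → June 11.

11 June 2007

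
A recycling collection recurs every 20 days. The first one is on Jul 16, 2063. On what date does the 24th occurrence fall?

Oct 18, 2064

The 24th occurrence is 23 intervals after the first: 23 × 20 = 460 days after Jul 16, 2063.
Jul has 31 days — 15 days to the end of Jul leaves 445.
From end of Jul to end of 2063 is 153 days (292 left).
Jan has 31 days (261 left).
Feb has 29 days (232 left).
Mar has 31 days (201 left).
Apr has 30 days (171 left).
May has 31 days (140 left).
Jun has 30 days (110 left).
Jul has 31 days (79 left).
Aug has 31 days (48 left).
Sep has 30 days (18 left).
18 days into Oct → Oct 18, 2064.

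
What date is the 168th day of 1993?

Jan has 31 days (168 − 31 = 137 remain).
Feb has 28 days (137 − 28 = 109 remain).
Mar has 31 days (109 − 31 = 78 remain).
Apr has 30 days (78 − 30 = 48 remain).
May has 31 days (48 − 31 = 17 remain).
17 into Jun → Jun 17.

Jun 17, 1993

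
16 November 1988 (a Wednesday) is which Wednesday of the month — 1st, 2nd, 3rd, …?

3rd

Day 16 falls in week ⌈16/7⌉ of the month.
Days 1–7 hold the 1st Wednesday, 8–14 the 2nd, 15–21 the 3rd, 22–28 the 4th, 29–31 the 5th.
16 is in the range for the 3rd.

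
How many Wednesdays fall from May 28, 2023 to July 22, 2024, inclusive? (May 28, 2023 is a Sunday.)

60

May 28, 2023 is a Sunday; the first Wednesday on or after it is May 31, 2023 (3 days later).
From May 31, 2023 to July 22, 2024: 214 + 204 = 418 days (rest of 2023, to July 22, 2024 in 2024).
418 ÷ 7 = 59 full weeks with remainder 5, so 59 more Wednesdays after the first → 60.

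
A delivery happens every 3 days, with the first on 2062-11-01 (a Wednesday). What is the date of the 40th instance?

The 40th occurrence is 39 intervals after the first: 39 × 3 = 117 days after 2062-11-01.
November has 30 days — 29 days to the end of November leaves 88.
December has 31 days (57 left).
January has 31 days (26 left).
26 days into February → 2063-02-26.

2063-02-26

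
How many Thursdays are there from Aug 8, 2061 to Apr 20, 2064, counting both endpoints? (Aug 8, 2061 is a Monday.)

141

Aug 8, 2061 is a Monday; the first Thursday on or after it is Aug 11, 2061 (3 days later).
From Aug 11, 2061 to Apr 20, 2064: 142 + 365 + 365 + 111 = 983 days (rest of 2061, 2062, 2063, to Apr 20, 2064 in 2064).
983 ÷ 7 = 140 full weeks with remainder 3, so 140 more Thursdays after the first → 141.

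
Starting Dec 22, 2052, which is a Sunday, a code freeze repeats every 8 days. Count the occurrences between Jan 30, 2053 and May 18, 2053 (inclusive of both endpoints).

Occurrences land 8·i days after Dec 22, 2052 for i = 0, 1, 2, …
Jan 30, 2053 is 39 days after the start; 39 ÷ 8 = 4 remainder 7; since the remainder is 7, round up to i = 5. First occurrence in the window: #6 on Jan 31, 2053 (5×8 = 40 days in).
May 18, 2053 is 147 days after the start; 147 ÷ 8 = 18 remainder 3. Last occurrence in the window: #19 on May 15, 2053.
Occurrences #6 through #19: 14 in total.

14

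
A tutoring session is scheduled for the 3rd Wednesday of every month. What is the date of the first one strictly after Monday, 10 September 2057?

19 September 2057

September 2057 starts on a Saturday; its first Wednesday is the 5th, so the 3rd Wednesday is the 19th — 19 September 2057.
19 September 2057 is after 10 September 2057, so that is the next one.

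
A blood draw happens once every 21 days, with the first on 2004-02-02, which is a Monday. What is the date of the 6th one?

The 6th occurrence is 5 intervals after the first: 5 × 21 = 105 days after 2004-02-02.
February has 29 days — 27 days to the end of February leaves 78.
March has 31 days (47 left).
April has 30 days (17 left).
17 days into May → 2004-05-17.

2004-05-17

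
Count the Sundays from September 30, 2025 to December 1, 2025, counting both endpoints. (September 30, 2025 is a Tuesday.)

September 30, 2025 is a Tuesday; the first Sunday on or after it is October 5, 2025 (5 days later).
From October 5, 2025 to December 1, 2025: 26 + 30 + 1 = 57 days (rest of October, November, December).
57 ÷ 7 = 8 full weeks with remainder 1, so 8 more Sundays after the first → 9.

9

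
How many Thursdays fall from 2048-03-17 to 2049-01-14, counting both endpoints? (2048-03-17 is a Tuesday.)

2048-03-17 is a Tuesday; the first Thursday on or after it is 2048-03-19 (2 days later).
From 2048-03-19 to 2049-01-14: 12 + 30 + 31 + 30 + 31 + 31 + 30 + 31 + 30 + 31 + 14 = 301 days (rest of March, April, May, June, July, August, September, October, November, December, January).
301 ÷ 7 = 43 full weeks with remainder 0, so 43 more Thursdays after the first → 44.

44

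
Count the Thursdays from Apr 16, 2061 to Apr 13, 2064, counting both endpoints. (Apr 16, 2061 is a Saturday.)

Apr 16, 2061 is a Saturday; the first Thursday on or after it is Apr 21, 2061 (5 days later).
From Apr 21, 2061 to Apr 13, 2064: 254 + 365 + 365 + 104 = 1088 days (rest of 2061, 2062, 2063, to Apr 13, 2064 in 2064).
1088 ÷ 7 = 155 full weeks with remainder 3, so 155 more Thursdays after the first → 156.

156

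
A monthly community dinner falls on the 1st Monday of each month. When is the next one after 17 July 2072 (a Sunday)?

July 2072 starts on a Friday, so its 1st Monday is 4 July 2072 (3 days in).
That is not after 17 July 2072, so look at August 2072.
August 2072 starts on a Monday, so its 1st Monday is 1 August 2072.

1 August 2072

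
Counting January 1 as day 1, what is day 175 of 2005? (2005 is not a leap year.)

January has 31 days (175 − 31 = 144 remain).
February has 28 days (144 − 28 = 116 remain).
March has 31 days (116 − 31 = 85 remain).
April has 30 days (85 − 30 = 55 remain).
May has 31 days (55 − 31 = 24 remain).
24 into June → June 24.

June 24, 2005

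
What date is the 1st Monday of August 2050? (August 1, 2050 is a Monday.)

2050-08-01

August 2050 begins on a Monday, so the first Monday is August 1.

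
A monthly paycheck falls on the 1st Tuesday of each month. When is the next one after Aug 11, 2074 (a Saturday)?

Sep 4, 2074

Aug 2074 starts on a Wednesday, so its 1st Tuesday is Aug 7, 2074 (6 days in).
That is not after Aug 11, 2074, so look at Sep 2074.
Sep 2074 starts on a Saturday, so its 1st Tuesday is Sep 4, 2074 (3 days in).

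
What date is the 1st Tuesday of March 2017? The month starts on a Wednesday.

March 7, 2017

March 2017 begins on a Wednesday, so the first Tuesday is March 7 (6 days later).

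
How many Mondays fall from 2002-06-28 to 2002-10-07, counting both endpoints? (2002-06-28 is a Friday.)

2002-06-28 is a Friday; the first Monday on or after it is 2002-07-01 (3 days later).
From 2002-07-01 to 2002-10-07: 30 + 31 + 30 + 7 = 98 days (rest of July, August, September, October).
98 ÷ 7 = 14 full weeks with remainder 0, so 14 more Mondays after the first → 15.

15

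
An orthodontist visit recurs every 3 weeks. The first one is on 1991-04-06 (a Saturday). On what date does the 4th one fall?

1991-06-08

The 4th occurrence is 3 intervals after the first: 3 × 21 = 63 days after 1991-04-06.
April has 30 days — 24 days to the end of April leaves 39.
May has 31 days (8 left).
8 days into June → 1991-06-08.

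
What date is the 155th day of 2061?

January has 31 days (155 − 31 = 124 remain).
February has 28 days (124 − 28 = 96 remain).
March has 31 days (96 − 31 = 65 remain).
April has 30 days (65 − 30 = 35 remain).
May has 31 days (35 − 31 = 4 remain).
4 into June → June 4.

2061-06-04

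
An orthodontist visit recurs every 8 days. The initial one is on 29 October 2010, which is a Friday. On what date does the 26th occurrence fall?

17 May 2011

The 26th occurrence is 25 intervals after the first: 25 × 8 = 200 days after 29 October 2010.
October has 31 days — 2 days to the end of October leaves 198.
November has 30 days (168 left).
December has 31 days (137 left).
January has 31 days (106 left).
February has 28 days (78 left).
March has 31 days (47 left).
April has 30 days (17 left).
17 days into May → 17 May 2011.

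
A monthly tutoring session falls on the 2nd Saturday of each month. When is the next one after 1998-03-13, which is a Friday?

1998-03-14

March 1998 starts on a Sunday; its first Saturday is the 7th, so the 2nd Saturday is the 14th — 1998-03-14.
1998-03-14 is after 1998-03-13, so that is the next one.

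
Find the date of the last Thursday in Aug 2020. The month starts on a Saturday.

Aug 2020 begins on a Saturday, so the first Thursday is Aug 6 (5 days later).
Aug 2020 has 31 days. Adding weeks: 6, 13, 20, 27 — the last one ≤ 31 is the 27th.

Aug 27, 2020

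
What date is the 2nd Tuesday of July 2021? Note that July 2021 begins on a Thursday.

July 2021 begins on a Thursday, so the first Tuesday is July 6 (5 days later).
The 2nd Tuesday is 1 weeks later: 6 + 7 = 13.

2021-07-13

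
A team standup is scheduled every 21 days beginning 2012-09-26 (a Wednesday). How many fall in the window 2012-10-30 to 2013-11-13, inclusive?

18

Occurrences land 21·i days after 2012-09-26 for i = 0, 1, 2, …
2012-10-30 is 34 days after the start; 34 ÷ 21 = 1 remainder 13; since the remainder is 13, round up to i = 2. First occurrence in the window: #3 on 2012-11-07 (2×21 = 42 days in).
2013-11-13 is 413 days after the start; 413 ÷ 21 = 19 remainder 14. Last occurrence in the window: #20 on 2013-10-30.
Occurrences #3 through #20: 18 in total.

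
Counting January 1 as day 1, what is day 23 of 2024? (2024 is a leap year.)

2024-01-23

23 into January → January 23.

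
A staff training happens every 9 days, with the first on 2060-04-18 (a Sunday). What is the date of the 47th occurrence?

The 47th occurrence is 46 intervals after the first: 46 × 9 = 414 days after 2060-04-18.
April has 30 days — 12 days to the end of April leaves 402.
From end of April to end of 2060 is 245 days (157 left).
January has 31 days (126 left).
February has 28 days (98 left).
March has 31 days (67 left).
April has 30 days (37 left).
May has 31 days (6 left).
6 days into June → 2061-06-06.

2061-06-06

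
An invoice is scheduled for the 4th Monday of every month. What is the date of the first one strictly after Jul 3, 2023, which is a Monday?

Jul 2023 starts on a Saturday; its first Monday is the 3rd, so the 4th Monday is the 24th — Jul 24, 2023.
Jul 24, 2023 is after Jul 3, 2023, so that is the next one.

Jul 24, 2023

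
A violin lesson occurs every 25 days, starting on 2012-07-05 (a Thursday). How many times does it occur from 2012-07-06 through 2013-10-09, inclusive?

Occurrences land 25·i days after 2012-07-05 for i = 0, 1, 2, …
2012-07-06 is 1 day after the start; 1 ÷ 25 = 0 remainder 1; since the remainder is 1, round up to i = 1. First occurrence in the window: #2 on 2012-07-30 (1×25 = 25 days in).
2013-10-09 is 461 days after the start; 461 ÷ 25 = 18 remainder 11. Last occurrence in the window: #19 on 2013-09-28.
Occurrences #2 through #19: 18 in total.

18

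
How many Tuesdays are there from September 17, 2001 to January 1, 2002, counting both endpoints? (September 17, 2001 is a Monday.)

September 17, 2001 is a Monday; the first Tuesday on or after it is September 18, 2001 (1 day later).
From September 18, 2001 to January 1, 2002: 12 + 31 + 30 + 31 + 1 = 105 days (rest of September, October, November, December, January).
105 ÷ 7 = 15 full weeks with remainder 0, so 15 more Tuesdays after the first → 16.

16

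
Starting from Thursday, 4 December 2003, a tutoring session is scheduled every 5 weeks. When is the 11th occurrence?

The 11th occurrence is 10 intervals after the first: 10 × 35 = 350 days after 4 December 2003.
December has 31 days — 27 days to the end of December leaves 323.
January has 31 days (292 left).
February has 29 days (263 left).
March has 31 days (232 left).
April has 30 days (202 left).
May has 31 days (171 left).
June has 30 days (141 left).
July has 31 days (110 left).
August has 31 days (79 left).
September has 30 days (49 left).
October has 31 days (18 left).
18 days into November → 18 November 2004.

18 November 2004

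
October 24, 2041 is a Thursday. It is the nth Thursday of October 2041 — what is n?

Day 24 falls in week ⌈24/7⌉ of the month.
Days 1–7 hold the 1st Thursday, 8–14 the 2nd, 15–21 the 3rd, 22–28 the 4th, 29–31 the 5th.
24 is in the range for the 4th.

4th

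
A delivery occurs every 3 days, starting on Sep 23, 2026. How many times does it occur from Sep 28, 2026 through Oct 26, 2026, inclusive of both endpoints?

Occurrences land 3·i days after Sep 23, 2026 for i = 0, 1, 2, …
Sep 28, 2026 is 5 days after the start; 5 ÷ 3 = 1 remainder 2; since the remainder is 2, round up to i = 2. First occurrence in the window: #3 on Sep 29, 2026 (2×3 = 6 days in).
Oct 26, 2026 is 33 days after the start; 33 ÷ 3 = 11 remainder 0. Last occurrence in the window: #12 on Oct 26, 2026.
Occurrences #3 through #12: 10 in total.

10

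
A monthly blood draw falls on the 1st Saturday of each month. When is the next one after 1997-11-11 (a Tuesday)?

November 1997 starts on a Saturday, so its 1st Saturday is 1997-11-01.
That is not after 1997-11-11, so look at December 1997.
December 1997 starts on a Monday, so its 1st Saturday is 1997-12-06 (5 days in).

1997-12-06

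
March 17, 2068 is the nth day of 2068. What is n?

77

Days in months before March: 31 + 29 = 60.
Plus 17 days into March → day 77.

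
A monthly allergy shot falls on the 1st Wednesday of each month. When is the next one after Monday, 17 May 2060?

2 June 2060

May 2060 starts on a Saturday, so its 1st Wednesday is 5 May 2060 (4 days in).
That is not after 17 May 2060, so look at June 2060.
June 2060 starts on a Tuesday, so its 1st Wednesday is 2 June 2060 (1 day in).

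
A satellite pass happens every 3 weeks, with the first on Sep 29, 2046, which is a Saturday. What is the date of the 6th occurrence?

The 6th occurrence is 5 intervals after the first: 5 × 21 = 105 days after Sep 29, 2046.
Sep has 30 days — 1 day to the end of Sep leaves 104.
Oct has 31 days (73 left).
Nov has 30 days (43 left).
Dec has 31 days (12 left).
12 days into Jan → Jan 12, 2047.

Jan 12, 2047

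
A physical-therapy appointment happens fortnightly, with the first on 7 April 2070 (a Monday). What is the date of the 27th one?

6 April 2071

The 27th occurrence is 26 intervals after the first: 26 × 14 = 364 days after 7 April 2070.
April has 30 days — 23 days to the end of April leaves 341.
May has 31 days (310 left).
June has 30 days (280 left).
July has 31 days (249 left).
August has 31 days (218 left).
September has 30 days (188 left).
October has 31 days (157 left).
November has 30 days (127 left).
December has 31 days (96 left).
January has 31 days (65 left).
February has 28 days (37 left).
March has 31 days (6 left).
6 days into April → 6 April 2071.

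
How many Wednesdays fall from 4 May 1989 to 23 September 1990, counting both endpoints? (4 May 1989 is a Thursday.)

4 May 1989 is a Thursday; the first Wednesday on or after it is 10 May 1989 (6 days later).
From 10 May 1989 to 23 September 1990: 235 + 266 = 501 days (rest of 1989, to 23 September 1990 in 1990).
501 ÷ 7 = 71 full weeks with remainder 4, so 71 more Wednesdays after the first → 72.

72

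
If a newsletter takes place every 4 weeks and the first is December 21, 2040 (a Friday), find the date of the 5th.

April 12, 2041

The 5th occurrence is 4 intervals after the first: 4 × 28 = 112 days after December 21, 2040.
December has 31 days — 10 days to the end of December leaves 102.
January has 31 days (71 left).
February has 28 days (43 left).
March has 31 days (12 left).
12 days into April → April 12, 2041.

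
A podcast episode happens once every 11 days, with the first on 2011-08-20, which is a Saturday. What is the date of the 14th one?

2012-01-10

The 14th occurrence is 13 intervals after the first: 13 × 11 = 143 days after 2011-08-20.
August has 31 days — 11 days to the end of August leaves 132.
September has 30 days (102 left).
October has 31 days (71 left).
November has 30 days (41 left).
December has 31 days (10 left).
10 days into January → 2012-01-10.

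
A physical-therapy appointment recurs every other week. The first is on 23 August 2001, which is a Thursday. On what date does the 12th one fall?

24 January 2002

The 12th occurrence is 11 intervals after the first: 11 × 14 = 154 days after 23 August 2001.
August has 31 days — 8 days to the end of August leaves 146.
September has 30 days (116 left).
October has 31 days (85 left).
November has 30 days (55 left).
December has 31 days (24 left).
24 days into January → 24 January 2002.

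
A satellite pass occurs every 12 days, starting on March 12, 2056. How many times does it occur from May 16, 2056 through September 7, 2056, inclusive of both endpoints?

9

Occurrences land 12·i days after March 12, 2056 for i = 0, 1, 2, …
May 16, 2056 is 65 days after the start; 65 ÷ 12 = 5 remainder 5; since the remainder is 5, round up to i = 6. First occurrence in the window: #7 on May 23, 2056 (6×12 = 72 days in).
September 7, 2056 is 179 days after the start; 179 ÷ 12 = 14 remainder 11. Last occurrence in the window: #15 on August 27, 2056.
Occurrences #7 through #15: 9 in total.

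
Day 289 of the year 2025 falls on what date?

Oct 16, 2025

Jan has 31 days (289 − 31 = 258 remain).
Feb has 28 days (258 − 28 = 230 remain).
Mar has 31 days (230 − 31 = 199 remain).
Apr has 30 days (199 − 30 = 169 remain).
May has 31 days (169 − 31 = 138 remain).
Jun has 30 days (138 − 30 = 108 remain).
Jul has 31 days (108 − 31 = 77 remain).
Aug has 31 days (77 − 31 = 46 remain).
Sep has 30 days (46 − 30 = 16 remain).
16 into Oct → Oct 16.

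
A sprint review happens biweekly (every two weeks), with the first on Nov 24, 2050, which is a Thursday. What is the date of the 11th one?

Apr 13, 2051

The 11th occurrence is 10 intervals after the first: 10 × 14 = 140 days after Nov 24, 2050.
Nov has 30 days — 6 days to the end of Nov leaves 134.
Dec has 31 days (103 left).
Jan has 31 days (72 left).
Feb has 28 days (44 left).
Mar has 31 days (13 left).
13 days into Apr → Apr 13, 2051.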